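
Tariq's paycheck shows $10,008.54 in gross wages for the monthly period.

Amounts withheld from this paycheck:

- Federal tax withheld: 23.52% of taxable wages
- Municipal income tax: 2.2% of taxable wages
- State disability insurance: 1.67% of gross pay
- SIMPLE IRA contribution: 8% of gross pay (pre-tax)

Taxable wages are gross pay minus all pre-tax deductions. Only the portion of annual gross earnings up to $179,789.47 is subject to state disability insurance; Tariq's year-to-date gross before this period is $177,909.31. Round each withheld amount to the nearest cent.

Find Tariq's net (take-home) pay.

SIMPLE IRA contribution: $10,008.54 × 0.08 = $800.68
Taxable wages = $10,008.54 − $800.68 = $9,207.86
Municipal income tax: $9,207.86 × 0.022 = $202.57
Federal tax withheld: $9,207.86 × 0.2352 = $2,165.69
State disability insurance: only $179,789.47 − $177,909.31 = $1,880.16 of this check is subject → $1,880.16 × 0.0167 = $31.40
Total deductions = $800.68 + $202.57 + $2,165.69 + $31.40 = $3,200.34
Net pay = $10,008.54 − $3,200.34 = $6,808.20

$6,808.20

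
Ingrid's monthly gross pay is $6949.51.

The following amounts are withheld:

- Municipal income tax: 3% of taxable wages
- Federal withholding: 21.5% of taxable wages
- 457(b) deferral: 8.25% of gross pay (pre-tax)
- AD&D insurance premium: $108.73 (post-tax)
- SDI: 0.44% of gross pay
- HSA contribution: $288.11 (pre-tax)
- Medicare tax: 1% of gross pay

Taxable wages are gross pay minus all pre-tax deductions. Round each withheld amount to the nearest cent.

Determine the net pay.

HSA contribution: $288.11
457(b) deferral: $6949.51 × 0.0825 = $573.33
Pre-tax total = $288.11 + $573.33 = $861.44
Taxable wages = $6949.51 − $861.44 = $6088.07
Federal withholding: $6088.07 × 0.215 = $1308.94
Municipal income tax: $6088.07 × 0.03 = $182.64
SDI: $6949.51 × 0.0044 = $30.58
Medicare tax: $6949.51 × 0.01 = $69.50
AD&D insurance premium: $108.73
Total deductions = $288.11 + $573.33 + $1308.94 + $182.64 + $30.58 + $69.50 + $108.73 = $2561.83
Net pay = $6949.51 − $2561.83 = $4387.68

$4387.68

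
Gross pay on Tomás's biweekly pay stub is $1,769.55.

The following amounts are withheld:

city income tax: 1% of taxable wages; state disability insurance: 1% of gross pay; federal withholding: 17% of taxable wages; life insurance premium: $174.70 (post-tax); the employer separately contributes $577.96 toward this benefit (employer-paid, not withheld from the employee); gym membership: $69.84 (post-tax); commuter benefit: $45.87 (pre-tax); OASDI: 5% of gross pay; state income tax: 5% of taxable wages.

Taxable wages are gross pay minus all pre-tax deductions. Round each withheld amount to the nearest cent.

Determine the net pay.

$976.51

Commuter benefit: $45.87
Taxable wages = $1,769.55 − $45.87 = $1,723.68
Federal withholding: $1,723.68 × 0.17 = $293.03
State income tax: $1,723.68 × 0.05 = $86.18
City income tax: $1,723.68 × 0.01 = $17.24
State disability insurance: $1,769.55 × 0.01 = $17.70
OASDI: $1,769.55 × 0.05 = $88.48
Life insurance premium: $174.70
Gym membership: $69.84
(Employer's $577.96 toward life insurance premium is not withheld from the employee.)
Total deductions = $45.87 + $293.03 + $86.18 + $17.24 + $17.70 + $88.48 + $174.70 + $69.84 = $793.04
Net pay = $1,769.55 − $793.04 = $976.51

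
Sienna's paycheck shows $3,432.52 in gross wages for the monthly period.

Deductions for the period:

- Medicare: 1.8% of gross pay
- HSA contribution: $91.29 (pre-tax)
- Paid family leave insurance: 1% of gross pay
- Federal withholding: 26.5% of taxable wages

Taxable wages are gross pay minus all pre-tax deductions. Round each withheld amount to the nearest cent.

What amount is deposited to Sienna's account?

$2,359.68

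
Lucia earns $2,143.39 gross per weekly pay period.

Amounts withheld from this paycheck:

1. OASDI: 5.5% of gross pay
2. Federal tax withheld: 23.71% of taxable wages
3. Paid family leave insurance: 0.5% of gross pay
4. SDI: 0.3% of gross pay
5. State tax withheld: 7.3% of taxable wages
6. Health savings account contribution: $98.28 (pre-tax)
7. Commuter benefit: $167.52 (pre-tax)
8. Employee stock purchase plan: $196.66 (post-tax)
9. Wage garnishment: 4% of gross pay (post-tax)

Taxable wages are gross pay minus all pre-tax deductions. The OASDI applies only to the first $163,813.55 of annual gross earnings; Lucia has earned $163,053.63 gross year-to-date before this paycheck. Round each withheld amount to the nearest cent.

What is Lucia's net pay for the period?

$954.00

Health savings account contribution: $98.28
Commuter benefit: $167.52
Pre-tax total = $98.28 + $167.52 = $265.80
Taxable wages = $2,143.39 − $265.80 = $1,877.59
Federal tax withheld: $1,877.59 × 0.2371 = $445.18
State tax withheld: $1,877.59 × 0.073 = $137.06
OASDI: only $163,813.55 − $163,053.63 = $759.92 of this check is subject → $759.92 × 0.055 = $41.80
SDI: $2,143.39 × 0.003 = $6.43
Paid family leave insurance: $2,143.39 × 0.005 = $10.72
Employee stock purchase plan: $196.66
Wage garnishment: $2,143.39 × 0.04 = $85.74
Total deductions = $98.28 + $167.52 + $445.18 + $137.06 + $41.80 + $6.43 + $10.72 + $196.66 + $85.74 = $1,189.39
Net pay = $2,143.39 − $1,189.39 = $954.00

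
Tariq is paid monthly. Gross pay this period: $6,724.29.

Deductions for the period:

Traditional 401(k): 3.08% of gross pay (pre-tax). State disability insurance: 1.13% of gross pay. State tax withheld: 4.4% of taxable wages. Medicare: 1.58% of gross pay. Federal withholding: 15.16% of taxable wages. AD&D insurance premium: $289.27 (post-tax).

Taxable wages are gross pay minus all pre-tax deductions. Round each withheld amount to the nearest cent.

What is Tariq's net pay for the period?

Traditional 401(k): $6,724.29 × 0.0308 = $207.11
Taxable wages = $6,724.29 − $207.11 = $6,517.18
Federal withholding: $6,517.18 × 0.1516 = $988.00
State tax withheld: $6,517.18 × 0.044 = $286.76
State disability insurance: $6,724.29 × 0.0113 = $75.98
Medicare: $6,724.29 × 0.0158 = $106.24
AD&D insurance premium: $289.27
Total deductions = $207.11 + $988.00 + $286.76 + $75.98 + $106.24 + $289.27 = $1,953.36
Net pay = $6,724.29 − $1,953.36 = $4,770.93

$4,770.93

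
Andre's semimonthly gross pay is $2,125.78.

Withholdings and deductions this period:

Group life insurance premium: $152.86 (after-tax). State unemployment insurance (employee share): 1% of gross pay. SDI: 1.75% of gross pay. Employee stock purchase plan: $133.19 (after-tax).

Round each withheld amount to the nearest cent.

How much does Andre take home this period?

$1,781.27

SDI: $2,125.78 × 0.0175 = $37.20
State unemployment insurance (employee share): $2,125.78 × 0.01 = $21.26
Group life insurance premium: $152.86
Employee stock purchase plan: $133.19
Total deductions = $37.20 + $21.26 + $152.86 + $133.19 = $344.51
Net pay = $2,125.78 − $344.51 = $1,781.27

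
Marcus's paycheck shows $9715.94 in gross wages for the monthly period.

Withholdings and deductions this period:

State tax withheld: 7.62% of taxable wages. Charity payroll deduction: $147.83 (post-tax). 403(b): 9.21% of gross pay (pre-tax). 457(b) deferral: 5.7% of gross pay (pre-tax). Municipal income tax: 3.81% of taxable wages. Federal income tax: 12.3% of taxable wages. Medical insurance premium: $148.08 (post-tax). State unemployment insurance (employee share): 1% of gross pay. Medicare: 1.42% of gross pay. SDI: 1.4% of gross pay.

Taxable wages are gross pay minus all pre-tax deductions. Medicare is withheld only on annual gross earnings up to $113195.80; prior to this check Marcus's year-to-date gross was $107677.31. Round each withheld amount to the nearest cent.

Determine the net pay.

403(b): $9715.94 × 0.0921 = $894.84
457(b) deferral: $9715.94 × 0.057 = $553.81
Pre-tax total = $894.84 + $553.81 = $1448.65
Taxable wages = $9715.94 − $1448.65 = $8267.29
State tax withheld: $8267.29 × 0.0762 = $629.97
Federal income tax: $8267.29 × 0.123 = $1016.88
Municipal income tax: $8267.29 × 0.0381 = $314.98
Medicare: only $113195.80 − $107677.31 = $5518.49 of this check is subject → $5518.49 × 0.0142 = $78.36
SDI: $9715.94 × 0.014 = $136.02
State unemployment insurance (employee share): $9715.94 × 0.01 = $97.16
Medical insurance premium: $148.08
Charity payroll deduction: $147.83
Total deductions = $894.84 + $553.81 + $629.97 + $1016.88 + $314.98 + $78.36 + $136.02 + $97.16 + $148.08 + $147.83 = $4017.93
Net pay = $9715.94 − $4017.93 = $5698.01

$5698.01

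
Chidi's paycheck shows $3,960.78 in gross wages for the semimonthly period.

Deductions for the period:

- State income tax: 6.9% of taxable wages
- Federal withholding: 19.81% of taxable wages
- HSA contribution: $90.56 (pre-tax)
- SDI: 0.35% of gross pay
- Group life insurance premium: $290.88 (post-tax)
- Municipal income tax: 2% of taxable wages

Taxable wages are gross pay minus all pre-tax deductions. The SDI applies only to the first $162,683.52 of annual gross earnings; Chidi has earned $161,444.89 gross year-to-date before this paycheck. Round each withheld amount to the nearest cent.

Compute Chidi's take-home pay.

$2,463.86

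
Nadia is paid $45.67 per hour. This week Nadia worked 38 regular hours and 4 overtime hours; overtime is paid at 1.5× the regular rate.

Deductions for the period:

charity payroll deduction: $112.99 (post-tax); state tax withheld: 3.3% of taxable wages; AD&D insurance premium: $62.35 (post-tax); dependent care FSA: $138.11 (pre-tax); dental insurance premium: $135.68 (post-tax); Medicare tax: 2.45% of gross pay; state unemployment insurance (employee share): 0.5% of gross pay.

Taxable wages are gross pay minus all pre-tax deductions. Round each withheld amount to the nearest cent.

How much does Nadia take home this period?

Regular pay: 38 × $45.67 = $1,735.46
Overtime pay: 4 × $45.67 × 1.5 = $274.02
Gross pay = $1,735.46 + $274.02 = $2,009.48
Dependent care FSA: $138.11
Taxable wages = $2,009.48 − $138.11 = $1,871.37
State tax withheld: $1,871.37 × 0.033 = $61.76
Medicare tax: $2,009.48 × 0.0245 = $49.23
State unemployment insurance (employee share): $2,009.48 × 0.005 = $10.05
Dental insurance premium: $135.68
AD&D insurance premium: $62.35
Charity payroll deduction: $112.99
Total deductions = $138.11 + $61.76 + $49.23 + $10.05 + $135.68 + $62.35 + $112.99 = $570.17
Net pay = $2,009.48 − $570.17 = $1,439.31

$1,439.31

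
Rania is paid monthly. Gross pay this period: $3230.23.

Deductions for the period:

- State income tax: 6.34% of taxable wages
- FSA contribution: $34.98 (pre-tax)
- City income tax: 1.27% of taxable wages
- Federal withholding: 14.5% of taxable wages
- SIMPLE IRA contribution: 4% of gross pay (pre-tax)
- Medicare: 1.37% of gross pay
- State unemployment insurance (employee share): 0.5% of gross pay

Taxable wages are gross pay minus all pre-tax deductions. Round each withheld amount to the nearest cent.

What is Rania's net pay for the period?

SIMPLE IRA contribution: $3230.23 × 0.04 = $129.21
FSA contribution: $34.98
Pre-tax total = $129.21 + $34.98 = $164.19
Taxable wages = $3230.23 − $164.19 = $3066.04
City income tax: $3066.04 × 0.0127 = $38.94
State income tax: $3066.04 × 0.0634 = $194.39
Federal withholding: $3066.04 × 0.145 = $444.58
State unemployment insurance (employee share): $3230.23 × 0.005 = $16.15
Medicare: $3230.23 × 0.0137 = $44.25
Total deductions = $129.21 + $34.98 + $38.94 + $194.39 + $444.58 + $16.15 + $44.25 = $902.50
Net pay = $3230.23 − $902.50 = $2327.73

$2327.73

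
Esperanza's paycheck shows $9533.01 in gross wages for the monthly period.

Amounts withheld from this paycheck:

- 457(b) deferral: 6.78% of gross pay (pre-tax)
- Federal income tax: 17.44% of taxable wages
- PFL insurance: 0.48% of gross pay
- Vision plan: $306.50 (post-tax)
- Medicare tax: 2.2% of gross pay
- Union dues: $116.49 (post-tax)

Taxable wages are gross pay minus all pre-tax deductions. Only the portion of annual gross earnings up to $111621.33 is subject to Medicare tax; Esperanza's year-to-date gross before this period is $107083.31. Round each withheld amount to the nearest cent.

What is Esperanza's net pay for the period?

$6768.24

457(b) deferral: $9533.01 × 0.0678 = $646.34
Taxable wages = $9533.01 − $646.34 = $8886.67
Federal income tax: $8886.67 × 0.1744 = $1549.84
Medicare tax: only $111621.33 − $107083.31 = $4538.02 of this check is subject → $4538.02 × 0.022 = $99.84
PFL insurance: $9533.01 × 0.0048 = $45.76
Union dues: $116.49
Vision plan: $306.50
Total deductions = $646.34 + $1549.84 + $99.84 + $45.76 + $116.49 + $306.50 = $2764.77
Net pay = $9533.01 − $2764.77 = $6768.24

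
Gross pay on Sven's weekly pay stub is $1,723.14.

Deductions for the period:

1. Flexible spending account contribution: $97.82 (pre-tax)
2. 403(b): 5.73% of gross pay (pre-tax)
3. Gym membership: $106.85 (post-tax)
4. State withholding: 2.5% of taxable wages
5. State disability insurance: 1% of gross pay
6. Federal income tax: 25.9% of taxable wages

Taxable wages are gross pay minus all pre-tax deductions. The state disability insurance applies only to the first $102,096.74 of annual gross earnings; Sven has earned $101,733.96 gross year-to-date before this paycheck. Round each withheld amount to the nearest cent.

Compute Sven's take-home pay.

403(b): $1,723.14 × 0.0573 = $98.74
Flexible spending account contribution: $97.82
Pre-tax total = $98.74 + $97.82 = $196.56
Taxable wages = $1,723.14 − $196.56 = $1,526.58
Federal income tax: $1,526.58 × 0.259 = $395.38
State withholding: $1,526.58 × 0.025 = $38.16
State disability insurance: only $102,096.74 − $101,733.96 = $362.78 of this check is subject → $362.78 × 0.01 = $3.63
Gym membership: $106.85
Total deductions = $98.74 + $97.82 + $395.38 + $38.16 + $3.63 + $106.85 = $740.58
Net pay = $1,723.14 − $740.58 = $982.56

$982.56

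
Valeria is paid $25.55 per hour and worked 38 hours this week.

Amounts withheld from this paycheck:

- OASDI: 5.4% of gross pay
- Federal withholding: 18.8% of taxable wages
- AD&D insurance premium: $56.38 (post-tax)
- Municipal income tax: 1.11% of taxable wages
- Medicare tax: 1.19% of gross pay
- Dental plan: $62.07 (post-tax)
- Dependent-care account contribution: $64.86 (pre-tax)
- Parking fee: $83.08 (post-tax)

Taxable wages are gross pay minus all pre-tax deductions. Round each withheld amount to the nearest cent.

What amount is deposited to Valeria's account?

$460.13

Gross pay: 38 × $25.55 = $970.90
Dependent-care account contribution: $64.86
Taxable wages = $970.90 − $64.86 = $906.04
Federal withholding: $906.04 × 0.188 = $170.34
Municipal income tax: $906.04 × 0.0111 = $10.06
OASDI: $970.90 × 0.054 = $52.43
Medicare tax: $970.90 × 0.0119 = $11.55
Parking fee: $83.08
Dental plan: $62.07
AD&D insurance premium: $56.38
Total deductions = $64.86 + $170.34 + $10.06 + $52.43 + $11.55 + $83.08 + $62.07 + $56.38 = $510.77
Net pay = $970.90 − $510.77 = $460.13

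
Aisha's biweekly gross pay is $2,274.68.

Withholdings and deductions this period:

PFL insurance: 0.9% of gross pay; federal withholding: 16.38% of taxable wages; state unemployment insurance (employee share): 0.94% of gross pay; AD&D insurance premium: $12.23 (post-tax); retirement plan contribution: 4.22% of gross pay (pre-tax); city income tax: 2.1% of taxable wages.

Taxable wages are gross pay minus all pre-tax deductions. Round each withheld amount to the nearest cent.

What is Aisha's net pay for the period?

$1,721.99

Retirement plan contribution: $2,274.68 × 0.0422 = $95.99
Taxable wages = $2,274.68 − $95.99 = $2,178.69
City income tax: $2,178.69 × 0.021 = $45.75
Federal withholding: $2,178.69 × 0.1638 = $356.87
State unemployment insurance (employee share): $2,274.68 × 0.0094 = $21.38
PFL insurance: $2,274.68 × 0.009 = $20.47
AD&D insurance premium: $12.23
Total deductions = $95.99 + $45.75 + $356.87 + $21.38 + $20.47 + $12.23 = $552.69
Net pay = $2,274.68 − $552.69 = $1,721.99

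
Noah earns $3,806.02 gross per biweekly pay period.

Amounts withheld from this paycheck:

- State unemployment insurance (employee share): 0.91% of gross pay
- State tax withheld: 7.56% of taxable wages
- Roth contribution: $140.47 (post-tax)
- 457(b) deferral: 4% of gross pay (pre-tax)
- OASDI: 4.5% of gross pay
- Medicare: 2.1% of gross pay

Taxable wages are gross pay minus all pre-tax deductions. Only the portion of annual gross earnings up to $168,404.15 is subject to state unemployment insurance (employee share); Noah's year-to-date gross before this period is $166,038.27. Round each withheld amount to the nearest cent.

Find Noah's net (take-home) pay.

$2,964.35

457(b) deferral: $3,806.02 × 0.04 = $152.24
Taxable wages = $3,806.02 − $152.24 = $3,653.78
State tax withheld: $3,653.78 × 0.0756 = $276.23
Medicare: $3,806.02 × 0.021 = $79.93
OASDI: $3,806.02 × 0.045 = $171.27
State unemployment insurance (employee share): only $168,404.15 − $166,038.27 = $2,365.88 of this check is subject → $2,365.88 × 0.0091 = $21.53
Roth contribution: $140.47
Total deductions = $152.24 + $276.23 + $79.93 + $171.27 + $21.53 + $140.47 = $841.67
Net pay = $3,806.02 − $841.67 = $2,964.35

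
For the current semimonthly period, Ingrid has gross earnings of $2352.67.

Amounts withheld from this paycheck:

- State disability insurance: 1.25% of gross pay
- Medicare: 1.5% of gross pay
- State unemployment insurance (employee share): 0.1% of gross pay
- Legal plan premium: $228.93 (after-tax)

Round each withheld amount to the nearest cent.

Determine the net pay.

$2056.69

State unemployment insurance (employee share): $2352.67 × 0.001 = $2.35
Medicare: $2352.67 × 0.015 = $35.29
State disability insurance: $2352.67 × 0.0125 = $29.41
Legal plan premium: $228.93
Total deductions = $2.35 + $35.29 + $29.41 + $228.93 = $295.98
Net pay = $2352.67 − $295.98 = $2056.69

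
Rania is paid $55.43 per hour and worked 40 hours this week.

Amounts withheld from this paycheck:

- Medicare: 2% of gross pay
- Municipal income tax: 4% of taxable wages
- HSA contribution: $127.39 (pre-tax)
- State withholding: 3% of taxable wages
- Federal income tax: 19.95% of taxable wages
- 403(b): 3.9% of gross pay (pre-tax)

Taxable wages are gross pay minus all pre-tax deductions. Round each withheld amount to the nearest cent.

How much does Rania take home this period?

$1,419.10

Gross pay: 40 × $55.43 = $2,217.20
403(b): $2,217.20 × 0.039 = $86.47
HSA contribution: $127.39
Pre-tax total = $86.47 + $127.39 = $213.86
Taxable wages = $2,217.20 − $213.86 = $2,003.34
State withholding: $2,003.34 × 0.03 = $60.10
Municipal income tax: $2,003.34 × 0.04 = $80.13
Federal income tax: $2,003.34 × 0.1995 = $399.67
Medicare: $2,217.20 × 0.02 = $44.34
Total deductions = $86.47 + $127.39 + $60.10 + $80.13 + $399.67 + $44.34 = $798.10
Net pay = $2,217.20 − $798.10 = $1,419.10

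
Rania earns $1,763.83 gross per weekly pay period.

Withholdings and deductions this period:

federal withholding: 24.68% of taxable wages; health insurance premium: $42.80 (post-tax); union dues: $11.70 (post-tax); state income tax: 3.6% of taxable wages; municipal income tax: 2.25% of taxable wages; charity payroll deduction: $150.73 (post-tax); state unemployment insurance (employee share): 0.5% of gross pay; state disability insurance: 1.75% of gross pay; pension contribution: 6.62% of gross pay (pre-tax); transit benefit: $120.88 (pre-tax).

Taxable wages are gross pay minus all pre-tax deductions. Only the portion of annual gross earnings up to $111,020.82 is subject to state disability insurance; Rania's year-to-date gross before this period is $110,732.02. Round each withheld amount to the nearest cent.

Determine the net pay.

Transit benefit: $120.88
Pension contribution: $1,763.83 × 0.0662 = $116.77
Pre-tax total = $120.88 + $116.77 = $237.65
Taxable wages = $1,763.83 − $237.65 = $1,526.18
Federal withholding: $1,526.18 × 0.2468 = $376.66
State income tax: $1,526.18 × 0.036 = $54.94
Municipal income tax: $1,526.18 × 0.0225 = $34.34
State disability insurance: only $111,020.82 − $110,732.02 = $288.80 of this check is subject → $288.80 × 0.0175 = $5.05
State unemployment insurance (employee share): $1,763.83 × 0.005 = $8.82
Charity payroll deduction: $150.73
Union dues: $11.70
Health insurance premium: $42.80
Total deductions = $120.88 + $116.77 + $376.66 + $54.94 + $34.34 + $5.05 + $8.82 + $150.73 + $11.70 + $42.80 = $922.69
Net pay = $1,763.83 − $922.69 = $841.14

$841.14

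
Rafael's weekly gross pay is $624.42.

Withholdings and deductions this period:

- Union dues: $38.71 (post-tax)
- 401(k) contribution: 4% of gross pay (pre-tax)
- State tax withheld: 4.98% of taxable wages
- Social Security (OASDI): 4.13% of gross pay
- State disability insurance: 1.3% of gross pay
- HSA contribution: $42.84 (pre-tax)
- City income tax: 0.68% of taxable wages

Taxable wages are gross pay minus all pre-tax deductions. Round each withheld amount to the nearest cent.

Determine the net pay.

$452.48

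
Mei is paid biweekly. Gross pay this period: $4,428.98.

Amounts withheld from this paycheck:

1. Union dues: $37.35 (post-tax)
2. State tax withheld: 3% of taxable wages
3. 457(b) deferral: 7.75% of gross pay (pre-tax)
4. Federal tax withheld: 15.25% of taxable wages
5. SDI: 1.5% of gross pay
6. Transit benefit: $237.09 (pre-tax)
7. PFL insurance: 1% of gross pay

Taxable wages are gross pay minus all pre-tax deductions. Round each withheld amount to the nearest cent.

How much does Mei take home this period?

457(b) deferral: $4,428.98 × 0.0775 = $343.25
Transit benefit: $237.09
Pre-tax total = $343.25 + $237.09 = $580.34
Taxable wages = $4,428.98 − $580.34 = $3,848.64
Federal tax withheld: $3,848.64 × 0.1525 = $586.92
State tax withheld: $3,848.64 × 0.03 = $115.46
SDI: $4,428.98 × 0.015 = $66.43
PFL insurance: $4,428.98 × 0.01 = $44.29
Union dues: $37.35
Total deductions = $343.25 + $237.09 + $586.92 + $115.46 + $66.43 + $44.29 + $37.35 = $1,430.79
Net pay = $4,428.98 − $1,430.79 = $2,998.19

$2,998.19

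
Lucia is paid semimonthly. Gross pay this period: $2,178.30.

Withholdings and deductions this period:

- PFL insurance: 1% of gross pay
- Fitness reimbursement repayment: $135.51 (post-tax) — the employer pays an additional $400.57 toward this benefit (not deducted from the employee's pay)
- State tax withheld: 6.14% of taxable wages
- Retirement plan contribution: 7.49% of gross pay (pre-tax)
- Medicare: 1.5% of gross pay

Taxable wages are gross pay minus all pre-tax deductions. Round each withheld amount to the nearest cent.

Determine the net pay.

$1,701.46

Retirement plan contribution: $2,178.30 × 0.0749 = $163.15
Taxable wages = $2,178.30 − $163.15 = $2,015.15
State tax withheld: $2,015.15 × 0.0614 = $123.73
PFL insurance: $2,178.30 × 0.01 = $21.78
Medicare: $2,178.30 × 0.015 = $32.67
Fitness reimbursement repayment: $135.51
(Employer's $400.57 toward fitness reimbursement repayment is not withheld from the employee.)
Total deductions = $163.15 + $123.73 + $21.78 + $32.67 + $135.51 = $476.84
Net pay = $2,178.30 − $476.84 = $1,701.46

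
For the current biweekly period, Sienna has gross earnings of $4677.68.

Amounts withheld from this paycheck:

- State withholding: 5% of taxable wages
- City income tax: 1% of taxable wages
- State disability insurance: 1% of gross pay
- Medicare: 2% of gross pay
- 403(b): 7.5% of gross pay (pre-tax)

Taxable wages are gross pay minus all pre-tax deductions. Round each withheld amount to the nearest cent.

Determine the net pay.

$3926.91

403(b): $4677.68 × 0.075 = $350.83
Taxable wages = $4677.68 − $350.83 = $4326.85
City income tax: $4326.85 × 0.01 = $43.27
State withholding: $4326.85 × 0.05 = $216.34
Medicare: $4677.68 × 0.02 = $93.55
State disability insurance: $4677.68 × 0.01 = $46.78
Total deductions = $350.83 + $43.27 + $216.34 + $93.55 + $46.78 = $750.77
Net pay = $4677.68 − $750.77 = $3926.91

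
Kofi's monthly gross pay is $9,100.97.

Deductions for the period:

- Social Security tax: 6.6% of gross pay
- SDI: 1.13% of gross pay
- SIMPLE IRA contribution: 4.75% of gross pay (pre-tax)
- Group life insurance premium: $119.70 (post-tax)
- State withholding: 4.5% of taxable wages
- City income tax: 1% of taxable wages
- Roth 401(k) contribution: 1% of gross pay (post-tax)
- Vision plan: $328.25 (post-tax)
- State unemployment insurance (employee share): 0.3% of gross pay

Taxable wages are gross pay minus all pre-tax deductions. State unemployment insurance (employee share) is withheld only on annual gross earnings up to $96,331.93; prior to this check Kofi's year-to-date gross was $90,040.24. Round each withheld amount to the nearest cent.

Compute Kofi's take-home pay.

SIMPLE IRA contribution: $9,100.97 × 0.0475 = $432.30
Taxable wages = $9,100.97 − $432.30 = $8,668.67
City income tax: $8,668.67 × 0.01 = $86.69
State withholding: $8,668.67 × 0.045 = $390.09
Social Security tax: $9,100.97 × 0.066 = $600.66
SDI: $9,100.97 × 0.0113 = $102.84
State unemployment insurance (employee share): only $96,331.93 − $90,040.24 = $6,291.69 of this check is subject → $6,291.69 × 0.003 = $18.88
Group life insurance premium: $119.70
Roth 401(k) contribution: $9,100.97 × 0.01 = $91.01
Vision plan: $328.25
Total deductions = $432.30 + $86.69 + $390.09 + $600.66 + $102.84 + $18.88 + $119.70 + $91.01 + $328.25 = $2,170.42
Net pay = $9,100.97 − $2,170.42 = $6,930.55

$6,930.55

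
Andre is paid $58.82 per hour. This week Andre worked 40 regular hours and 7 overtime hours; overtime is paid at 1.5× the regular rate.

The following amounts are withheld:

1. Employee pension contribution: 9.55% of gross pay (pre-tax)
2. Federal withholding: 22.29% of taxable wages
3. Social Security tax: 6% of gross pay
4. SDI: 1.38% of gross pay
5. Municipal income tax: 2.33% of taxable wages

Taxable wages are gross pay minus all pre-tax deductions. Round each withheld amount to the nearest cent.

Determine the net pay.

Regular pay: 40 × $58.82 = $2352.80
Overtime pay: 7 × $58.82 × 1.5 = $617.61
Gross pay = $2352.80 + $617.61 = $2970.41
Employee pension contribution: $2970.41 × 0.0955 = $283.67
Taxable wages = $2970.41 − $283.67 = $2686.74
Federal withholding: $2686.74 × 0.2229 = $598.87
Municipal income tax: $2686.74 × 0.0233 = $62.60
Social Security tax: $2970.41 × 0.06 = $178.22
SDI: $2970.41 × 0.0138 = $40.99
Total deductions = $283.67 + $598.87 + $62.60 + $178.22 + $40.99 = $1164.35
Net pay = $2970.41 − $1164.35 = $1806.06

$1806.06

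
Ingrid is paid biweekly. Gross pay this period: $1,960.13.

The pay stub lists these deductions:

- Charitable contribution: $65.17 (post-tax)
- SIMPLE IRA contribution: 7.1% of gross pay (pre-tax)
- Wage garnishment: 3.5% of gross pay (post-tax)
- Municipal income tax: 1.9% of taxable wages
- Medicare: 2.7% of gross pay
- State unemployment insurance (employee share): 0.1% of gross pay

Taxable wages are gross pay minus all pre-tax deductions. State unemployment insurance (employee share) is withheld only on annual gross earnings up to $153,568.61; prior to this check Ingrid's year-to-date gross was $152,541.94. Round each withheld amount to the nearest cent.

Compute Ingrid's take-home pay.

$1,598.64

SIMPLE IRA contribution: $1,960.13 × 0.071 = $139.17
Taxable wages = $1,960.13 − $139.17 = $1,820.96
Municipal income tax: $1,820.96 × 0.019 = $34.60
Medicare: $1,960.13 × 0.027 = $52.92
State unemployment insurance (employee share): only $153,568.61 − $152,541.94 = $1,026.67 of this check is subject → $1,026.67 × 0.001 = $1.03
Charitable contribution: $65.17
Wage garnishment: $1,960.13 × 0.035 = $68.60
Total deductions = $139.17 + $34.60 + $52.92 + $1.03 + $65.17 + $68.60 = $361.49
Net pay = $1,960.13 − $361.49 = $1,598.64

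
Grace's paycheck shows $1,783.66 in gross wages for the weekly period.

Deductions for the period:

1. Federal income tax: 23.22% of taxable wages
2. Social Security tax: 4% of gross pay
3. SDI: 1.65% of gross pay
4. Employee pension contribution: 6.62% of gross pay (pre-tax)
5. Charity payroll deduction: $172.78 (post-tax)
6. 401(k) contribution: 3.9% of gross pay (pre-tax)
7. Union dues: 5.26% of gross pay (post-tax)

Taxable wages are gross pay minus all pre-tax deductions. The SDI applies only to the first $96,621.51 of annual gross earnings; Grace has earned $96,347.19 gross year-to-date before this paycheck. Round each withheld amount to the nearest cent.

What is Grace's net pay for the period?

$882.94

401(k) contribution: $1,783.66 × 0.039 = $69.56
Employee pension contribution: $1,783.66 × 0.0662 = $118.08
Pre-tax total = $69.56 + $118.08 = $187.64
Taxable wages = $1,783.66 − $187.64 = $1,596.02
Federal income tax: $1,596.02 × 0.2322 = $370.60
SDI: only $96,621.51 − $96,347.19 = $274.32 of this check is subject → $274.32 × 0.0165 = $4.53
Social Security tax: $1,783.66 × 0.04 = $71.35
Charity payroll deduction: $172.78
Union dues: $1,783.66 × 0.0526 = $93.82
Total deductions = $69.56 + $118.08 + $370.60 + $4.53 + $71.35 + $172.78 + $93.82 = $900.72
Net pay = $1,783.66 − $900.72 = $882.94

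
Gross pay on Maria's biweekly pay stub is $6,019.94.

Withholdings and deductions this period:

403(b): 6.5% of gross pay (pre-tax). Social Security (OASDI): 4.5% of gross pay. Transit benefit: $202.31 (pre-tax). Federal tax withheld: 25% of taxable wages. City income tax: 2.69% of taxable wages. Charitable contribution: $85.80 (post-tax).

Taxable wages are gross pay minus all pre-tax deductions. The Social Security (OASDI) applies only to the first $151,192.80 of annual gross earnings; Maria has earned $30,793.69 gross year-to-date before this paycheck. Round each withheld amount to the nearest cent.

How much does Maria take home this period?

$3,567.08

Transit benefit: $202.31
403(b): $6,019.94 × 0.065 = $391.30
Pre-tax total = $202.31 + $391.30 = $593.61
Taxable wages = $6,019.94 − $593.61 = $5,426.33
Federal tax withheld: $5,426.33 × 0.25 = $1,356.58
City income tax: $5,426.33 × 0.0269 = $145.97
Social Security (OASDI): cap not yet reached, full $6,019.94 is subject → $6,019.94 × 0.045 = $270.90
Charitable contribution: $85.80
Total deductions = $202.31 + $391.30 + $1,356.58 + $145.97 + $270.90 + $85.80 = $2,452.86
Net pay = $6,019.94 − $2,452.86 = $3,567.08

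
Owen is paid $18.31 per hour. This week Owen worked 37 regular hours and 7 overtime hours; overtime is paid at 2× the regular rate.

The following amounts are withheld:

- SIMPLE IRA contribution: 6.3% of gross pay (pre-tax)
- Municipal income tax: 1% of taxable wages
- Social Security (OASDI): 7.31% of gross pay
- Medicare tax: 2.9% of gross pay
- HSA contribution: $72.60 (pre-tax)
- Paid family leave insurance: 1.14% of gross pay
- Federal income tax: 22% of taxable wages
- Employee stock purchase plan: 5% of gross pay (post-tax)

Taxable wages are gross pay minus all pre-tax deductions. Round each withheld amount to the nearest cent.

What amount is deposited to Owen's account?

$465.16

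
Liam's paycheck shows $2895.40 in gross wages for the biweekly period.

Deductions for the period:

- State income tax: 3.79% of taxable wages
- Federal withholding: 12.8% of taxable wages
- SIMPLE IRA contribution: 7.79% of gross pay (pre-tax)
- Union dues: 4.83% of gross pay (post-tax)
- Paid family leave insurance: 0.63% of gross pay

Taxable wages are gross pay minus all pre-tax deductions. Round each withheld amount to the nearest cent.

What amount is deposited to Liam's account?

SIMPLE IRA contribution: $2895.40 × 0.0779 = $225.55
Taxable wages = $2895.40 − $225.55 = $2669.85
Federal withholding: $2669.85 × 0.128 = $341.74
State income tax: $2669.85 × 0.0379 = $101.19
Paid family leave insurance: $2895.40 × 0.0063 = $18.24
Union dues: $2895.40 × 0.0483 = $139.85
Total deductions = $225.55 + $341.74 + $101.19 + $18.24 + $139.85 = $826.57
Net pay = $2895.40 − $826.57 = $2068.83

$2068.83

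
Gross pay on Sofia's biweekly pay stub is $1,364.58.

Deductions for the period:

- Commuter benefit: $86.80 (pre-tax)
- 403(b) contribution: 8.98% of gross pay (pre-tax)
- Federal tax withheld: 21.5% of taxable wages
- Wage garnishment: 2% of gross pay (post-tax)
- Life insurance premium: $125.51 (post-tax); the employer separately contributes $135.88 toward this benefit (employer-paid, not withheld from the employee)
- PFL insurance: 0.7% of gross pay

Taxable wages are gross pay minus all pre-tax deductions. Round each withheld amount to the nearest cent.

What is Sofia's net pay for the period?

Commuter benefit: $86.80
403(b) contribution: $1,364.58 × 0.0898 = $122.54
Pre-tax total = $86.80 + $122.54 = $209.34
Taxable wages = $1,364.58 − $209.34 = $1,155.24
Federal tax withheld: $1,155.24 × 0.215 = $248.38
PFL insurance: $1,364.58 × 0.007 = $9.55
Wage garnishment: $1,364.58 × 0.02 = $27.29
Life insurance premium: $125.51
(Employer's $135.88 toward life insurance premium is not withheld from the employee.)
Total deductions = $86.80 + $122.54 + $248.38 + $9.55 + $27.29 + $125.51 = $620.07
Net pay = $1,364.58 − $620.07 = $744.51

$744.51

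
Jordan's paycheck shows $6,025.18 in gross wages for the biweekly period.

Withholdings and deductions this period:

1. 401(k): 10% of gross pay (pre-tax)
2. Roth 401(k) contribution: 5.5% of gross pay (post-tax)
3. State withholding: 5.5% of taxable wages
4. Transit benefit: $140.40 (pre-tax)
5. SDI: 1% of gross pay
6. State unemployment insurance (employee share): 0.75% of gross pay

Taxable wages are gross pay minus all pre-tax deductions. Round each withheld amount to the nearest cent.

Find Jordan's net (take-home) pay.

Transit benefit: $140.40
401(k): $6,025.18 × 0.1 = $602.52
Pre-tax total = $140.40 + $602.52 = $742.92
Taxable wages = $6,025.18 − $742.92 = $5,282.26
State withholding: $5,282.26 × 0.055 = $290.52
State unemployment insurance (employee share): $6,025.18 × 0.0075 = $45.19
SDI: $6,025.18 × 0.01 = $60.25
Roth 401(k) contribution: $6,025.18 × 0.055 = $331.38
Total deductions = $140.40 + $602.52 + $290.52 + $45.19 + $60.25 + $331.38 = $1,470.26
Net pay = $6,025.18 − $1,470.26 = $4,554.92

$4,554.92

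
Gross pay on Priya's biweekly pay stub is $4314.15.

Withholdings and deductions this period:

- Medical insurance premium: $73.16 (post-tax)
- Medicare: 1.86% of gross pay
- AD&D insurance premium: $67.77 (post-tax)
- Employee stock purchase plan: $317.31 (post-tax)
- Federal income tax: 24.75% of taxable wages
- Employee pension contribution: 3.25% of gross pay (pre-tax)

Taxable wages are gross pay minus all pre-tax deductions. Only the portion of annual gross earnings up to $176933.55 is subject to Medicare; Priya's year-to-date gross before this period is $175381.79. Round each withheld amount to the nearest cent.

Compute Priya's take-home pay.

$2653.79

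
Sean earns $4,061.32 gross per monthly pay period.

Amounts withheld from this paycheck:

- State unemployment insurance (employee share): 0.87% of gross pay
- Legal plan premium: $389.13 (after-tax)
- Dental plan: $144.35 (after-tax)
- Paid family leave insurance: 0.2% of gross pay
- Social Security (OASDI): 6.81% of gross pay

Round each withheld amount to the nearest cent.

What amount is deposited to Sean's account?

Paid family leave insurance: $4,061.32 × 0.002 = $8.12
Social Security (OASDI): $4,061.32 × 0.0681 = $276.58
State unemployment insurance (employee share): $4,061.32 × 0.0087 = $35.33
Dental plan: $144.35
Legal plan premium: $389.13
Total deductions = $8.12 + $276.58 + $35.33 + $144.35 + $389.13 = $853.51
Net pay = $4,061.32 − $853.51 = $3,207.81

$3,207.81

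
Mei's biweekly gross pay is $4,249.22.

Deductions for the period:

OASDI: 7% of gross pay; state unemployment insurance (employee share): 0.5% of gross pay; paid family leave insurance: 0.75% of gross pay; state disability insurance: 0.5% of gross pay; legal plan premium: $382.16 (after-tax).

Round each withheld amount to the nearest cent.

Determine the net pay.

State disability insurance: $4,249.22 × 0.005 = $21.25
OASDI: $4,249.22 × 0.07 = $297.45
State unemployment insurance (employee share): $4,249.22 × 0.005 = $21.25
Paid family leave insurance: $4,249.22 × 0.0075 = $31.87
Legal plan premium: $382.16
Total deductions = $21.25 + $297.45 + $21.25 + $31.87 + $382.16 = $753.98
Net pay = $4,249.22 − $753.98 = $3,495.24

$3,495.24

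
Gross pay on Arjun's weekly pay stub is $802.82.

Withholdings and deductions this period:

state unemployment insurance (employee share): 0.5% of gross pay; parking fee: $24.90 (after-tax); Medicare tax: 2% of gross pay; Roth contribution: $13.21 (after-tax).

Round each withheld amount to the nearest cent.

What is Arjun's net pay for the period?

$744.64

State unemployment insurance (employee share): $802.82 × 0.005 = $4.01
Medicare tax: $802.82 × 0.02 = $16.06
Roth contribution: $13.21
Parking fee: $24.90
Total deductions = $4.01 + $16.06 + $13.21 + $24.90 = $58.18
Net pay = $802.82 − $58.18 = $744.64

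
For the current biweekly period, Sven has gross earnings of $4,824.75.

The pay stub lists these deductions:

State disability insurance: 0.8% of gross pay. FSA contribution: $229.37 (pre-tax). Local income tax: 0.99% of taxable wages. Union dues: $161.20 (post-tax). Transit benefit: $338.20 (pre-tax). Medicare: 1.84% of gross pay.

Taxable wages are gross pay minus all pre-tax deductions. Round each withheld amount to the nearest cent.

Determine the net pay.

$3,926.45

Transit benefit: $338.20
FSA contribution: $229.37
Pre-tax total = $338.20 + $229.37 = $567.57
Taxable wages = $4,824.75 − $567.57 = $4,257.18
Local income tax: $4,257.18 × 0.0099 = $42.15
Medicare: $4,824.75 × 0.0184 = $88.78
State disability insurance: $4,824.75 × 0.008 = $38.60
Union dues: $161.20
Total deductions = $338.20 + $229.37 + $42.15 + $88.78 + $38.60 + $161.20 = $898.30
Net pay = $4,824.75 − $898.30 = $3,926.45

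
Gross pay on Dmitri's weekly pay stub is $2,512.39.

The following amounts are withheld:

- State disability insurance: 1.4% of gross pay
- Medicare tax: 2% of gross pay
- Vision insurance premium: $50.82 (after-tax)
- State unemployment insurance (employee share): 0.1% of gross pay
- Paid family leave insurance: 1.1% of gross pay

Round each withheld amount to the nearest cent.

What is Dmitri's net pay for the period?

$2,346.00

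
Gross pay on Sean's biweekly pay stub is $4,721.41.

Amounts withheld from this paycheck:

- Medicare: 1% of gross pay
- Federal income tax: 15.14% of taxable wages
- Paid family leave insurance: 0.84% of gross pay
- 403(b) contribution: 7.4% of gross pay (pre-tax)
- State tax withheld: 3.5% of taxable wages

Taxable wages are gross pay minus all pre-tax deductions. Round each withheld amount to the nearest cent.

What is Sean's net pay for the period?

$3,470.21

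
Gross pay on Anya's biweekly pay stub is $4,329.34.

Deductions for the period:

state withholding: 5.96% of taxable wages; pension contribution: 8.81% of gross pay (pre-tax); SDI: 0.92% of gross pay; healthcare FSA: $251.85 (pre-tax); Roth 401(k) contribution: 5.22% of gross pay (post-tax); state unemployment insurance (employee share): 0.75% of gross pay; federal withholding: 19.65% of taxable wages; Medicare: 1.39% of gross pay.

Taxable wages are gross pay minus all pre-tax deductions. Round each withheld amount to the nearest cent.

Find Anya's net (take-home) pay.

$2,391.04

Pension contribution: $4,329.34 × 0.0881 = $381.41
Healthcare FSA: $251.85
Pre-tax total = $381.41 + $251.85 = $633.26
Taxable wages = $4,329.34 − $633.26 = $3,696.08
Federal withholding: $3,696.08 × 0.1965 = $726.28
State withholding: $3,696.08 × 0.0596 = $220.29
SDI: $4,329.34 × 0.0092 = $39.83
Medicare: $4,329.34 × 0.0139 = $60.18
State unemployment insurance (employee share): $4,329.34 × 0.0075 = $32.47
Roth 401(k) contribution: $4,329.34 × 0.0522 = $225.99
Total deductions = $381.41 + $251.85 + $726.28 + $220.29 + $39.83 + $60.18 + $32.47 + $225.99 = $1,938.30
Net pay = $4,329.34 − $1,938.30 = $2,391.04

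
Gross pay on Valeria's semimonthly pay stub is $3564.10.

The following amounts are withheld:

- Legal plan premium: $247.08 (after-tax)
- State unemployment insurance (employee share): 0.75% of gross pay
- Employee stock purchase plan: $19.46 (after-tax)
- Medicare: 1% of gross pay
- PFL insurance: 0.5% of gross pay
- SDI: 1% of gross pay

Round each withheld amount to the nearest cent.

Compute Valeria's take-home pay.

PFL insurance: $3564.10 × 0.005 = $17.82
Medicare: $3564.10 × 0.01 = $35.64
State unemployment insurance (employee share): $3564.10 × 0.0075 = $26.73
SDI: $3564.10 × 0.01 = $35.64
Employee stock purchase plan: $19.46
Legal plan premium: $247.08
Total deductions = $17.82 + $35.64 + $26.73 + $35.64 + $19.46 + $247.08 = $382.37
Net pay = $3564.10 − $382.37 = $3181.73

$3181.73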